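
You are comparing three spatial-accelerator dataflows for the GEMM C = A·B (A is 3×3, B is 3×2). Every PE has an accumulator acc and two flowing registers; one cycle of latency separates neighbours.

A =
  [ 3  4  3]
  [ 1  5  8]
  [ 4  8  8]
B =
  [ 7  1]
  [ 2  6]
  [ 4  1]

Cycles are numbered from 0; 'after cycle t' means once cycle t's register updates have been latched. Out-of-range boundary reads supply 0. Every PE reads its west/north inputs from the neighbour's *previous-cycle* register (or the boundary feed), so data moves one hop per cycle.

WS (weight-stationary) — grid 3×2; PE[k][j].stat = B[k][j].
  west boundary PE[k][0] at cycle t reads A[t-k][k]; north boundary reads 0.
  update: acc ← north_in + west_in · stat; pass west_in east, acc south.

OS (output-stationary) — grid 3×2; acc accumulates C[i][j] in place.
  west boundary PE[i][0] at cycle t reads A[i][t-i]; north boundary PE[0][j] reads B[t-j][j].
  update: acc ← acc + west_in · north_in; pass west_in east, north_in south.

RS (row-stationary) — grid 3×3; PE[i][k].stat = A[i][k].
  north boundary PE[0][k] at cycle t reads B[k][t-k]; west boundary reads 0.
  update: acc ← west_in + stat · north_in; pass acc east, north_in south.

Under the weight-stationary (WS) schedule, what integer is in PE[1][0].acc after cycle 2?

PE[1][0].acc = 17

WS 3×2: PE[1][0] cycle-by-cycle (with neighbour feeds):
  [0] (0,0) acc=21 (h:3 v:21)
  [0] (1,0) acc=0 (h:0 v:0)
  [1] (0,0) acc=7 (h:1 v:7)
  [1] (1,0) acc=29 (h:4 v:29)
  [2] (0,0) acc=28 (h:4 v:28)
  [2] (1,0) acc=17 (h:5 v:17)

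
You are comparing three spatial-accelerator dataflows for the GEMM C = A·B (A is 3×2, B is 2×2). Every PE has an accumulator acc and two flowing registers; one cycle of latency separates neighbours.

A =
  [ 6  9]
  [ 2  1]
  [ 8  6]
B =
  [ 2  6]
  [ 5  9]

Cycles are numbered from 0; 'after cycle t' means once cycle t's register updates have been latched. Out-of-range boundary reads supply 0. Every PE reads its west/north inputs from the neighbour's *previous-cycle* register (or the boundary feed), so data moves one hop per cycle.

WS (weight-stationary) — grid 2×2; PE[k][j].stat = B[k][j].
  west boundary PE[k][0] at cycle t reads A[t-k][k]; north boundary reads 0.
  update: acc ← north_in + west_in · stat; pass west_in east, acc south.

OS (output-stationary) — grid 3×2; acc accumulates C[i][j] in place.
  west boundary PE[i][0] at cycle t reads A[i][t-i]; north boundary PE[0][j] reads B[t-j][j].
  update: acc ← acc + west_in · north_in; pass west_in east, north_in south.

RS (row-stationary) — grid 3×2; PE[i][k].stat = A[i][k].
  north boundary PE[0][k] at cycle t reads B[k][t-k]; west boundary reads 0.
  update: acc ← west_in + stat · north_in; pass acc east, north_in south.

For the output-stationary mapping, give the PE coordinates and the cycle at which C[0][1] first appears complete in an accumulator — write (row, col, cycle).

Under OS, C[0][1] lands at PE[0][1]:
  step 0 · PE0,1: acc=0; fwd→0 fwd↓0
  step 1 · PE0,1: acc=36; fwd→6 fwd↓6
  step 2 · PE0,1: acc=117; fwd→9 fwd↓9

(row, col, cycle) = (0, 1, 2)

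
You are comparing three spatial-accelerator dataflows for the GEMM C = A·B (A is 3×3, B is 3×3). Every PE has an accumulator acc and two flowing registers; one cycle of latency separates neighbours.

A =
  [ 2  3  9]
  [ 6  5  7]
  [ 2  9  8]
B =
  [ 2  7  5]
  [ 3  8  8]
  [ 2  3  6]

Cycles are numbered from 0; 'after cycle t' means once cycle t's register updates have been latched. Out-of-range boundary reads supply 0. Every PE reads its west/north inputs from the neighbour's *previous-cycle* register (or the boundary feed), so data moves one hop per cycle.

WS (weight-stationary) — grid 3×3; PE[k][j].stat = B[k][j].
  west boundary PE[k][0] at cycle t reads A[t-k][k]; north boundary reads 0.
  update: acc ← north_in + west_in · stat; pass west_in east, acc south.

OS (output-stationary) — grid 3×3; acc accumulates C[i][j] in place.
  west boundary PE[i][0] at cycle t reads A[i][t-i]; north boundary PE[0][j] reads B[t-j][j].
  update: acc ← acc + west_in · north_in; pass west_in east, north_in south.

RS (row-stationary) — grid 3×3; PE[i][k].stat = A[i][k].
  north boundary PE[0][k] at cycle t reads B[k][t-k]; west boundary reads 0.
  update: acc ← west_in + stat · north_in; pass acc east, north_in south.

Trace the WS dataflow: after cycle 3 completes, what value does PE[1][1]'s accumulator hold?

PE[1][1].acc = 82

WS (3×3). Following PE[1][1] plus its west/north inputs:
  after 0 — PE[0][1] acc=0, pass-E 0, pass-S 0
  after 0 — PE[1][0] acc=0, pass-E 0, pass-S 0
  after 0 — PE[1][1] acc=0, pass-E 0, pass-S 0
  after 1 — PE[0][1] acc=14, pass-E 2, pass-S 14
  after 1 — PE[1][0] acc=13, pass-E 3, pass-S 13
  after 1 — PE[1][1] acc=0, pass-E 0, pass-S 0
  after 2 — PE[0][1] acc=42, pass-E 6, pass-S 42
  after 2 — PE[1][0] acc=27, pass-E 5, pass-S 27
  after 2 — PE[1][1] acc=38, pass-E 3, pass-S 38
  after 3 — PE[0][1] acc=14, pass-E 2, pass-S 14
  after 3 — PE[1][0] acc=31, pass-E 9, pass-S 31
  after 3 — PE[1][1] acc=82, pass-E 5, pass-S 82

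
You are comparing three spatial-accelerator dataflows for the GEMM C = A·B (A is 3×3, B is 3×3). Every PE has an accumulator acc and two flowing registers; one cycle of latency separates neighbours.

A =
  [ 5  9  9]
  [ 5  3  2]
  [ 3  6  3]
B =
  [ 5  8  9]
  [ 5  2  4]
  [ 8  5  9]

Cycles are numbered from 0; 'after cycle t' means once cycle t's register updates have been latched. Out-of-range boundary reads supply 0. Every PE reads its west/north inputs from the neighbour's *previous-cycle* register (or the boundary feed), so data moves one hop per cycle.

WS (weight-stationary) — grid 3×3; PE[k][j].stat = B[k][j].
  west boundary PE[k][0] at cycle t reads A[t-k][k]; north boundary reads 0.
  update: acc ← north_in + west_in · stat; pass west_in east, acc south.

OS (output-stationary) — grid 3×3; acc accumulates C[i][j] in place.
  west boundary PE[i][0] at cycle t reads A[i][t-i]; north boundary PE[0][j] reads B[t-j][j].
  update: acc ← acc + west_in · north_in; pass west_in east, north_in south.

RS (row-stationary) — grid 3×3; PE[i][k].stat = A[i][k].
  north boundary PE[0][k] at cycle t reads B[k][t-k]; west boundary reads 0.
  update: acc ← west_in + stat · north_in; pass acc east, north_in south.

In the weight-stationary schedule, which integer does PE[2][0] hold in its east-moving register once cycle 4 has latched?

WS on a 3×3 grid — tracing PE[2][0] and its feeders:
  [0] (1,0) acc=0 (h:0 v:0)
  [0] (2,0) acc=0 (h:0 v:0)
  [1] (1,0) acc=70 (h:9 v:70)
  [1] (2,0) acc=0 (h:0 v:0)
  [2] (1,0) acc=40 (h:3 v:40)
  [2] (2,0) acc=142 (h:9 v:142)
  [3] (1,0) acc=45 (h:6 v:45)
  [3] (2,0) acc=56 (h:2 v:56)
  [4] (1,0) acc=0 (h:0 v:0)
  [4] (2,0) acc=69 (h:3 v:69)

register = 3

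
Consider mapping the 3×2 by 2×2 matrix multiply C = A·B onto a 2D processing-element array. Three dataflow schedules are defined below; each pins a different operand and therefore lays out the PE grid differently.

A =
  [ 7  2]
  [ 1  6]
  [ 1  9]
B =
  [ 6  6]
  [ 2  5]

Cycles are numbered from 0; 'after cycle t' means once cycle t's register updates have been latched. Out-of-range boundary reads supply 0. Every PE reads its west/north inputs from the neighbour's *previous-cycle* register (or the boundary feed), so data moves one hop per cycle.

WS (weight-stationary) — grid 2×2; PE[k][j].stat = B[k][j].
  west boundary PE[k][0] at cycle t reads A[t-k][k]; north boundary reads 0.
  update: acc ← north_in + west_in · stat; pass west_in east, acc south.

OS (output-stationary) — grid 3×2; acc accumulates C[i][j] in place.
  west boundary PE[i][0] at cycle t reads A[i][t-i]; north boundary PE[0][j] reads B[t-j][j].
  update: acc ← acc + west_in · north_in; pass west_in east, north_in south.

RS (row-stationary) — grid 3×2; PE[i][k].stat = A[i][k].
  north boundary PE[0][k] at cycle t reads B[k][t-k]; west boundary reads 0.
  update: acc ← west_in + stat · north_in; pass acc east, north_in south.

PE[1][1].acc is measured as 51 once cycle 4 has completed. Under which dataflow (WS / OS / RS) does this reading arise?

dataflow = WS

— WS: 2×2; PE[1][1] trace:
  [0] (1,1) acc=0 (h:0 v:0)
  [1] (1,1) acc=0 (h:0 v:0)
  [2] (1,1) acc=52 (h:2 v:52)
  [3] (1,1) acc=36 (h:6 v:36)
  [4] (1,1) acc=51 (h:9 v:51)
— OS: 3×2; PE[1][1] trace:
  [0] (1,1) acc=0 (h:0 v:0)
  [1] (1,1) acc=0 (h:0 v:0)
  [2] (1,1) acc=6 (h:1 v:6)
  [3] (1,1) acc=36 (h:6 v:5)
  [4] (1,1) acc=36 (h:0 v:0)
— RS: 3×2; PE[1][1] trace:
  [0] (1,1) acc=0 (h:0 v:0)
  [1] (1,1) acc=0 (h:0 v:0)
  [2] (1,1) acc=18 (h:18 v:2)
  [3] (1,1) acc=36 (h:36 v:5)
  [4] (1,1) acc=0 (h:0 v:0)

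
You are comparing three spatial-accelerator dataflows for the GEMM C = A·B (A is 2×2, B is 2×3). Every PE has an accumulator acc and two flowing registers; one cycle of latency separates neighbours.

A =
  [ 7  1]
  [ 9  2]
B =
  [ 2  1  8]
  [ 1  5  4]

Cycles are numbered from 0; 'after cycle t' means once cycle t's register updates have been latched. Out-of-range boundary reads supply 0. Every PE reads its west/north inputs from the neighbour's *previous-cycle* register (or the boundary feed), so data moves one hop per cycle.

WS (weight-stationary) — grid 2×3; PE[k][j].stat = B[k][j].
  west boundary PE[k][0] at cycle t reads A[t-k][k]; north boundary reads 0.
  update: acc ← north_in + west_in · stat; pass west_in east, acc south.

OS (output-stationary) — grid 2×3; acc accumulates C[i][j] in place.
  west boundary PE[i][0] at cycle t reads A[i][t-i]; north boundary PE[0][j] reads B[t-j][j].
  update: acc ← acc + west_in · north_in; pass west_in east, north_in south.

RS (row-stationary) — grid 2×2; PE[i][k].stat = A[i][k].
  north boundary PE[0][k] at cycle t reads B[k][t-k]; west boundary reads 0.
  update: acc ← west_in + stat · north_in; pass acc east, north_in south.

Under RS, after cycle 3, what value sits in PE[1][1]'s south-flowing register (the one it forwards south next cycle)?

register = 5

Tracing RS — 2×2 array, target PE[1][1]:
  cycle 0: PE[0][1] → acc 0, east 0, south 0
  cycle 0: PE[1][0] → acc 0, east 0, south 0
  cycle 0: PE[1][1] → acc 0, east 0, south 0
  cycle 1: PE[0][1] → acc 15, east 15, south 1
  cycle 1: PE[1][0] → acc 18, east 18, south 2
  cycle 1: PE[1][1] → acc 0, east 0, south 0
  cycle 2: PE[0][1] → acc 12, east 12, south 5
  cycle 2: PE[1][0] → acc 9, east 9, south 1
  cycle 2: PE[1][1] → acc 20, east 20, south 1
  cycle 3: PE[0][1] → acc 60, east 60, south 4
  cycle 3: PE[1][0] → acc 72, east 72, south 8
  cycle 3: PE[1][1] → acc 19, east 19, south 5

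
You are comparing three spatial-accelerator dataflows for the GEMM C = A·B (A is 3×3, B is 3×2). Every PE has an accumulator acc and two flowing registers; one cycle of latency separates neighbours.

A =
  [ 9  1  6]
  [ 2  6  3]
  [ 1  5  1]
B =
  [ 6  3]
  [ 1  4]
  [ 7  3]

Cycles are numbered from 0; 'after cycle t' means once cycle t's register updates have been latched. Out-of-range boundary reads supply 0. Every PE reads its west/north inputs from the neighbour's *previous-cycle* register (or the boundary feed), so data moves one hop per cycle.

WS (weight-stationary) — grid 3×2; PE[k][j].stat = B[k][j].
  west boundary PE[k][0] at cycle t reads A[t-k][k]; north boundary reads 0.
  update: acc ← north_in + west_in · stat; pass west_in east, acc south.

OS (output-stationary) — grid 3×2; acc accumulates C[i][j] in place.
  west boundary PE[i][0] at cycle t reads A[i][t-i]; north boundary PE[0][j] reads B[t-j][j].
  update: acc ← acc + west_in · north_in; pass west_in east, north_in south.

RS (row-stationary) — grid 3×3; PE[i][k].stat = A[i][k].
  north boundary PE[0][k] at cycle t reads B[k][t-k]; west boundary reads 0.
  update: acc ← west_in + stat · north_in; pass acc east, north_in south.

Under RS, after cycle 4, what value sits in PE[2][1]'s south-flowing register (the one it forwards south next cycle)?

register = 4

RS (3×3). Following PE[2][1] plus its west/north inputs:
  c0 r1c1: 0 / 0 / 0
  c0 r2c0: 0 / 0 / 0
  c0 r2c1: 0 / 0 / 0
  c1 r1c1: 0 / 0 / 0
  c1 r2c0: 0 / 0 / 0
  c1 r2c1: 0 / 0 / 0
  c2 r1c1: 18 / 18 / 1
  c2 r2c0: 6 / 6 / 6
  c2 r2c1: 0 / 0 / 0
  c3 r1c1: 30 / 30 / 4
  c3 r2c0: 3 / 3 / 3
  c3 r2c1: 11 / 11 / 1
  c4 r1c1: 0 / 0 / 0
  c4 r2c0: 0 / 0 / 0
  c4 r2c1: 23 / 23 / 4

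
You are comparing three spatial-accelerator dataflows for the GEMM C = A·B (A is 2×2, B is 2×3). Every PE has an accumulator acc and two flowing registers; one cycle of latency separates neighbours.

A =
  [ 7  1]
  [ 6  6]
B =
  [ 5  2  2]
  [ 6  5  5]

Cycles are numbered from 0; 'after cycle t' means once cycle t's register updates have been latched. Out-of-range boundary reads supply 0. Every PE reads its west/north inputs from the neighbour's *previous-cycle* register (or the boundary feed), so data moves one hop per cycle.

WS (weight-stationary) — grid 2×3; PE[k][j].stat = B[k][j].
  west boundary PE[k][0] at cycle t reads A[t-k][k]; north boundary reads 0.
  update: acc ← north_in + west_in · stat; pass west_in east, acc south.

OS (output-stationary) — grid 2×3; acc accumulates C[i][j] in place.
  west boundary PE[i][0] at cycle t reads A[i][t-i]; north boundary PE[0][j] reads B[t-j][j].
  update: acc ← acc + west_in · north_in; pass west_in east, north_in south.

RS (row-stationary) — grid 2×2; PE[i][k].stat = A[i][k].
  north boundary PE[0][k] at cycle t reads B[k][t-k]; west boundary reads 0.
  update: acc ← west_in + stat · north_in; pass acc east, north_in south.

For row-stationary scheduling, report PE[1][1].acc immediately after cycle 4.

PE[1][1].acc = 42

RS on a 2×2 grid — tracing PE[1][1] and its feeders:
  @0  [0,1]  acc 0  |  →0  ↓0
  @0  [1,0]  acc 0  |  →0  ↓0
  @0  [1,1]  acc 0  |  →0  ↓0
  @1  [0,1]  acc 41  |  →41  ↓6
  @1  [1,0]  acc 30  |  →30  ↓5
  @1  [1,1]  acc 0  |  →0  ↓0
  @2  [0,1]  acc 19  |  →19  ↓5
  @2  [1,0]  acc 12  |  →12  ↓2
  @2  [1,1]  acc 66  |  →66  ↓6
  @3  [0,1]  acc 19  |  →19  ↓5
  @3  [1,0]  acc 12  |  →12  ↓2
  @3  [1,1]  acc 42  |  →42  ↓5
  @4  [0,1]  acc 0  |  →0  ↓0
  @4  [1,0]  acc 0  |  →0  ↓0
  @4  [1,1]  acc 42  |  →42  ↓5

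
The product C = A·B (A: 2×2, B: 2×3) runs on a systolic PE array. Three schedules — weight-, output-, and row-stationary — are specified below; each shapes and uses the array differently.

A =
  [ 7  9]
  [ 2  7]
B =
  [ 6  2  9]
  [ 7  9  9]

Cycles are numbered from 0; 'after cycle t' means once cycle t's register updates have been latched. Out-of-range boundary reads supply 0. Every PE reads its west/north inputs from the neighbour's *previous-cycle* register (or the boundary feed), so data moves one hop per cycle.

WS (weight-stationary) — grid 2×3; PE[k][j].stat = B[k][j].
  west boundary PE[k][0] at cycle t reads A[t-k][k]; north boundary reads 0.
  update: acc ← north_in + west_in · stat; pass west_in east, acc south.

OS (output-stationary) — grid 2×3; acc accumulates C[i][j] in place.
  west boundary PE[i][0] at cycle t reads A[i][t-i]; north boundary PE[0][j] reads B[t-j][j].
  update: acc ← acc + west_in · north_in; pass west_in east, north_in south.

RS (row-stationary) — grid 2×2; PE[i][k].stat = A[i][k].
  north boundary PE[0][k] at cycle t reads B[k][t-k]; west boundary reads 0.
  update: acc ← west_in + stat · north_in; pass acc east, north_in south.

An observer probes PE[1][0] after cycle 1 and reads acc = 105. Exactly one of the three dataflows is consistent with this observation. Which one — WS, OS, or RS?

dataflow = WS

WS [2×3] PE[1][0] across cycles:
  step 0 · PE1,0: acc=0; fwd→0 fwd↓0
  step 1 · PE1,0: acc=105; fwd→9 fwd↓105
OS [2×3] PE[1][0] across cycles:
  step 0 · PE1,0: acc=0; fwd→0 fwd↓0
  step 1 · PE1,0: acc=12; fwd→2 fwd↓6
RS [2×2] PE[1][0] across cycles:
  step 0 · PE1,0: acc=0; fwd→0 fwd↓0
  step 1 · PE1,0: acc=12; fwd→12 fwd↓6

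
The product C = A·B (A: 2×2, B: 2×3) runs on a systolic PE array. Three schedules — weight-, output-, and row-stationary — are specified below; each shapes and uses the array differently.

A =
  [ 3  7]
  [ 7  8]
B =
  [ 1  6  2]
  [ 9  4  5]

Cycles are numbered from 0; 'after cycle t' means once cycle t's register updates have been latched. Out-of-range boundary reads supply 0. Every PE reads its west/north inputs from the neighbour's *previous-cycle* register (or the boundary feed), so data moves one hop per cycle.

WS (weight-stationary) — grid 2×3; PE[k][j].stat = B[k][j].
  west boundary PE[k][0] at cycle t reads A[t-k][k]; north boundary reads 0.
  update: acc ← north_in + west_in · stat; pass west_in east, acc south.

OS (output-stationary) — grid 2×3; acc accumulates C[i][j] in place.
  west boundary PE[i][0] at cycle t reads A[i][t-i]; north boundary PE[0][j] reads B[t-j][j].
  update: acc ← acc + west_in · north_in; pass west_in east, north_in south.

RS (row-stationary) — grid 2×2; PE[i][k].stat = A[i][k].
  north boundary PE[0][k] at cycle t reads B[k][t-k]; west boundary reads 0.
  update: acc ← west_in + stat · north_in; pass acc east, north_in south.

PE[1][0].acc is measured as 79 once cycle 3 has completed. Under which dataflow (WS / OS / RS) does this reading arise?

WS [2×3] PE[1][0] across cycles:
  step 0 · PE1,0: acc=0; fwd→0 fwd↓0
  step 1 · PE1,0: acc=66; fwd→7 fwd↓66
  step 2 · PE1,0: acc=79; fwd→8 fwd↓79
  step 3 · PE1,0: acc=0; fwd→0 fwd↓0
OS [2×3] PE[1][0] across cycles:
  step 0 · PE1,0: acc=0; fwd→0 fwd↓0
  step 1 · PE1,0: acc=7; fwd→7 fwd↓1
  step 2 · PE1,0: acc=79; fwd→8 fwd↓9
  step 3 · PE1,0: acc=79; fwd→0 fwd↓0
RS [2×2] PE[1][0] across cycles:
  step 0 · PE1,0: acc=0; fwd→0 fwd↓0
  step 1 · PE1,0: acc=7; fwd→7 fwd↓1
  step 2 · PE1,0: acc=42; fwd→42 fwd↓6
  step 3 · PE1,0: acc=14; fwd→14 fwd↓2

dataflow = OS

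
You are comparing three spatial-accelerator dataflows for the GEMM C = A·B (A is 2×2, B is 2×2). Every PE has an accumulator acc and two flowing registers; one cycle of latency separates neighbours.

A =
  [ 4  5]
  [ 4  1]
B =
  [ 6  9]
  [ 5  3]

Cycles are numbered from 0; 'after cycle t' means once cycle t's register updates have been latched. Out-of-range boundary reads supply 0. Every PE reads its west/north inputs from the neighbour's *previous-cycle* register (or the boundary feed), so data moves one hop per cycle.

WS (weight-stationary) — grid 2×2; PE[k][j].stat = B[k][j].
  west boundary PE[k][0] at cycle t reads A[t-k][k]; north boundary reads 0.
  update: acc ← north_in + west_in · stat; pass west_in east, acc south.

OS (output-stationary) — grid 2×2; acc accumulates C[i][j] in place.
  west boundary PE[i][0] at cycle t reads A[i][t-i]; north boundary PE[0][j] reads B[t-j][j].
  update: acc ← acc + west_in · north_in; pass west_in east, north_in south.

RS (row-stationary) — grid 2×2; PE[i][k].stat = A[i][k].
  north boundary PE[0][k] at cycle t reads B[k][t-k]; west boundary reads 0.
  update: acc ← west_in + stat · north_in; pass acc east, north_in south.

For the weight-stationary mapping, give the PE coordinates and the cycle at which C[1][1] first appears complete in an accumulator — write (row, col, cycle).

WS — PE[1][1] is where C[1][1] collects:
  c0 r1c1: 0 / 0 / 0
  c1 r1c1: 0 / 0 / 0
  c2 r1c1: 51 / 5 / 51
  c3 r1c1: 39 / 1 / 39

(row, col, cycle) = (1, 1, 3)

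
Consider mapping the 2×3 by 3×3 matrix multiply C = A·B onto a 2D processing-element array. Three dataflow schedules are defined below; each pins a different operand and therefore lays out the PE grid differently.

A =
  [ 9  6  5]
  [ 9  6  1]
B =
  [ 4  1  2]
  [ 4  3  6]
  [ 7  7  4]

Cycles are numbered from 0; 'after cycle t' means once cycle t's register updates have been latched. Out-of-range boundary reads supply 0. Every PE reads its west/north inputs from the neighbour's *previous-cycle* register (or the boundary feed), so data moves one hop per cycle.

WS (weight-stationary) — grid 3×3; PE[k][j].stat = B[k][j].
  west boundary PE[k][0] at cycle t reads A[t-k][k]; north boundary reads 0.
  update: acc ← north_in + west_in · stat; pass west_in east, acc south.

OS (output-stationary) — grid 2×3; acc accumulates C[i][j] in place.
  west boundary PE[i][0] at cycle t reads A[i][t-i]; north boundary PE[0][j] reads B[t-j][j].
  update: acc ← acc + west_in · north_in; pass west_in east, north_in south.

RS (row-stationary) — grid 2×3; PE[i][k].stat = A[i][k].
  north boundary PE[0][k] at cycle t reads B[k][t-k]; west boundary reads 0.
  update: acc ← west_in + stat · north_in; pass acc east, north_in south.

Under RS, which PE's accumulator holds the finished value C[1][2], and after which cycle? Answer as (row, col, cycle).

RS — PE[1][2] is where C[1][2] collects:
  [0] (1,2) acc=0 (h:0 v:0)
  [1] (1,2) acc=0 (h:0 v:0)
  [2] (1,2) acc=0 (h:0 v:0)
  [3] (1,2) acc=67 (h:67 v:7)
  [4] (1,2) acc=34 (h:34 v:7)
  [5] (1,2) acc=58 (h:58 v:4)

(row, col, cycle) = (1, 2, 5)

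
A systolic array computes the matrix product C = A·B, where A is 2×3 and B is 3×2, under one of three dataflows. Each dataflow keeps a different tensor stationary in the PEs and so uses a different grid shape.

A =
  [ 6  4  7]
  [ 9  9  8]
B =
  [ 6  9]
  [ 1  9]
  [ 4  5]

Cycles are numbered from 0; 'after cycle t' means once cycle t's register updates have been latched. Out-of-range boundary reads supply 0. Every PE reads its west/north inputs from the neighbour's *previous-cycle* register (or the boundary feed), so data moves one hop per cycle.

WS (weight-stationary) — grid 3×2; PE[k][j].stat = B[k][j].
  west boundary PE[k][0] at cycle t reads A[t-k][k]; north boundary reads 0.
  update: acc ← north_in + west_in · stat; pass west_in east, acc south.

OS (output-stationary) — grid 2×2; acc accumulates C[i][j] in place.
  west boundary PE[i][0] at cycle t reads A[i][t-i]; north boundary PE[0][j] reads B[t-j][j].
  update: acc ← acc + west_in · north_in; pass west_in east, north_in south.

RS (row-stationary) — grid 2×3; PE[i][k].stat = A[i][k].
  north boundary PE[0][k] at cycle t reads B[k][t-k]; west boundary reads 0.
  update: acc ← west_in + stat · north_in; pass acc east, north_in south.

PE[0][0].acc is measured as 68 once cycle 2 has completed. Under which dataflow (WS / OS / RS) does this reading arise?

— WS: 3×2; PE[0][0] trace:
  t=0 PE[0][0]: acc=36 h=6 v=36
  t=1 PE[0][0]: acc=54 h=9 v=54
  t=2 PE[0][0]: acc=0 h=0 v=0
— OS: 2×2; PE[0][0] trace:
  t=0 PE[0][0]: acc=36 h=6 v=6
  t=1 PE[0][0]: acc=40 h=4 v=1
  t=2 PE[0][0]: acc=68 h=7 v=4
— RS: 2×3; PE[0][0] trace:
  t=0 PE[0][0]: acc=36 h=36 v=6
  t=1 PE[0][0]: acc=54 h=54 v=9
  t=2 PE[0][0]: acc=0 h=0 v=0

dataflow = OS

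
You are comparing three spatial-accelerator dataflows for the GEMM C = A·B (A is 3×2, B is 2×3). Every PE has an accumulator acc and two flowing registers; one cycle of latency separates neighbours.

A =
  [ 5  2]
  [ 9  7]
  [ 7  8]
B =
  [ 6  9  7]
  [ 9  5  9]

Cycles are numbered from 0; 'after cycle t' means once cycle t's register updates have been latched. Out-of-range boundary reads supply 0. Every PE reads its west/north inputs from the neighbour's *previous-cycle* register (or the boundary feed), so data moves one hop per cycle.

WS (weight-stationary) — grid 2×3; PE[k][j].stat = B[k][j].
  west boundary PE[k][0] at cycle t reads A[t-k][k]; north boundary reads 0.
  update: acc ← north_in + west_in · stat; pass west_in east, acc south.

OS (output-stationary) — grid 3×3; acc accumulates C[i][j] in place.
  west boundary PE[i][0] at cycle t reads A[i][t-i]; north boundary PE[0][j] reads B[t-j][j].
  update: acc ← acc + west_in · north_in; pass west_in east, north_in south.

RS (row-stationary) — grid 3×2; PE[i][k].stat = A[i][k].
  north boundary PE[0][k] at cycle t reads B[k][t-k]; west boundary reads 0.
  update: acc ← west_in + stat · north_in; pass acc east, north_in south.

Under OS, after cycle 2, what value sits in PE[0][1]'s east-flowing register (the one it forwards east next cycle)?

register = 2

Tracing OS — 3×3 array, target PE[0][1]:
  [0] (0,0) acc=30 (h:5 v:6)
  [0] (0,1) acc=0 (h:0 v:0)
  [1] (0,0) acc=48 (h:2 v:9)
  [1] (0,1) acc=45 (h:5 v:9)
  [2] (0,0) acc=48 (h:0 v:0)
  [2] (0,1) acc=55 (h:2 v:5)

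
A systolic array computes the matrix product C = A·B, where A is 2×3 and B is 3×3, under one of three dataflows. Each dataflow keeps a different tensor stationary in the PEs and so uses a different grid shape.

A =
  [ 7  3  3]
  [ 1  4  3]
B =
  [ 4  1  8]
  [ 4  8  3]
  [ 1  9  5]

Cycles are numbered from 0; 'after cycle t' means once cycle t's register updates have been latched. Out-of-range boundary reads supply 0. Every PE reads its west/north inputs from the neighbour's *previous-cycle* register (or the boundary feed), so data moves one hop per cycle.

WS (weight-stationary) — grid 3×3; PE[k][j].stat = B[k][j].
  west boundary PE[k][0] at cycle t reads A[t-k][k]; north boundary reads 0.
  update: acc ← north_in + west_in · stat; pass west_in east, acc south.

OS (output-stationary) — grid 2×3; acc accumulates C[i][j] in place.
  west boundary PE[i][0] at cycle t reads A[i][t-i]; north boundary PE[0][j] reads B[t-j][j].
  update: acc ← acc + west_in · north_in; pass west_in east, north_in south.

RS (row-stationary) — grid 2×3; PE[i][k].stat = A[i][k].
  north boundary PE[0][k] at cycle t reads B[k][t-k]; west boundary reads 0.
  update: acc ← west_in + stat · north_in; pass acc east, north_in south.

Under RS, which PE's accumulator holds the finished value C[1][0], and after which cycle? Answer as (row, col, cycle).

(row, col, cycle) = (1, 2, 3)

RS — PE[1][2] is where C[1][0] collects:
  t=0 PE[1][2]: acc=0 h=0 v=0
  t=1 PE[1][2]: acc=0 h=0 v=0
  t=2 PE[1][2]: acc=0 h=0 v=0
  t=3 PE[1][2]: acc=23 h=23 v=1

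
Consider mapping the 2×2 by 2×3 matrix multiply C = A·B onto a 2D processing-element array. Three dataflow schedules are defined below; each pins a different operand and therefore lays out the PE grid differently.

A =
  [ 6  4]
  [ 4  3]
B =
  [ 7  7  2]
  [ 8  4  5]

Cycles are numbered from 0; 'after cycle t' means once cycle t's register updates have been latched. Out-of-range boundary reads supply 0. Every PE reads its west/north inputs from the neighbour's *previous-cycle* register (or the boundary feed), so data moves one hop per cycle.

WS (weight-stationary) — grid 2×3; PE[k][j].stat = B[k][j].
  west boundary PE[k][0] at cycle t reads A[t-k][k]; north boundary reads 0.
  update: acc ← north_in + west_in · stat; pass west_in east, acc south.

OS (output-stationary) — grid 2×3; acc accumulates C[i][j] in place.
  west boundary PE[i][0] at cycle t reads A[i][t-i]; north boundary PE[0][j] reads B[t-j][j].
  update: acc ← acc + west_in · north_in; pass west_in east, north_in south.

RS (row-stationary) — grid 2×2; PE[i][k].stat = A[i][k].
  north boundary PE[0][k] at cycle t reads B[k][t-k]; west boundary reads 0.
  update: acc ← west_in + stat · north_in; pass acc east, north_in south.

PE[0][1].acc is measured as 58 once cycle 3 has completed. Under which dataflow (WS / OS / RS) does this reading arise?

Under WS (2×3), PE[0][1]:
  [0] (0,1) acc=0 (h:0 v:0)
  [1] (0,1) acc=42 (h:6 v:42)
  [2] (0,1) acc=28 (h:4 v:28)
  [3] (0,1) acc=0 (h:0 v:0)
Under OS (2×3), PE[0][1]:
  [0] (0,1) acc=0 (h:0 v:0)
  [1] (0,1) acc=42 (h:6 v:7)
  [2] (0,1) acc=58 (h:4 v:4)
  [3] (0,1) acc=58 (h:0 v:0)
Under RS (2×2), PE[0][1]:
  [0] (0,1) acc=0 (h:0 v:0)
  [1] (0,1) acc=74 (h:74 v:8)
  [2] (0,1) acc=58 (h:58 v:4)
  [3] (0,1) acc=32 (h:32 v:5)

dataflow = OS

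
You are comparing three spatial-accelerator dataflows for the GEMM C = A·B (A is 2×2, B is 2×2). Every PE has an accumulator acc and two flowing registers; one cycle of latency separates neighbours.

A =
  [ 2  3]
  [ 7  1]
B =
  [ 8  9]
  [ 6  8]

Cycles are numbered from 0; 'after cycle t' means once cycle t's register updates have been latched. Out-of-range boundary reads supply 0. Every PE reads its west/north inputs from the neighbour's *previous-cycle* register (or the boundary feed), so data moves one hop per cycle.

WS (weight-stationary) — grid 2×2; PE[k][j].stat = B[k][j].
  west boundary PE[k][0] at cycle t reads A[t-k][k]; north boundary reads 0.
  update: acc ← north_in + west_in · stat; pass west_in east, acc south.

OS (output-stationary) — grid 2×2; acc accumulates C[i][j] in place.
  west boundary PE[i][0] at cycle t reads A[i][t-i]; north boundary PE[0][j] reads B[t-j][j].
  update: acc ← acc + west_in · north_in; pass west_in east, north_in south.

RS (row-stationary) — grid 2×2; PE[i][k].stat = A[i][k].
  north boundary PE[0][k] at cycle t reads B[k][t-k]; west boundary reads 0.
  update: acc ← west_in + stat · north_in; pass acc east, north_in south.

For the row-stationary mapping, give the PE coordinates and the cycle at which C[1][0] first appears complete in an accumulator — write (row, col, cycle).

(row, col, cycle) = (1, 1, 2)

Under RS, C[1][0] lands at PE[1][1]:
  0: (1,1).acc=0  regs=<0,0>
  1: (1,1).acc=0  regs=<0,0>
  2: (1,1).acc=62  regs=<62,6>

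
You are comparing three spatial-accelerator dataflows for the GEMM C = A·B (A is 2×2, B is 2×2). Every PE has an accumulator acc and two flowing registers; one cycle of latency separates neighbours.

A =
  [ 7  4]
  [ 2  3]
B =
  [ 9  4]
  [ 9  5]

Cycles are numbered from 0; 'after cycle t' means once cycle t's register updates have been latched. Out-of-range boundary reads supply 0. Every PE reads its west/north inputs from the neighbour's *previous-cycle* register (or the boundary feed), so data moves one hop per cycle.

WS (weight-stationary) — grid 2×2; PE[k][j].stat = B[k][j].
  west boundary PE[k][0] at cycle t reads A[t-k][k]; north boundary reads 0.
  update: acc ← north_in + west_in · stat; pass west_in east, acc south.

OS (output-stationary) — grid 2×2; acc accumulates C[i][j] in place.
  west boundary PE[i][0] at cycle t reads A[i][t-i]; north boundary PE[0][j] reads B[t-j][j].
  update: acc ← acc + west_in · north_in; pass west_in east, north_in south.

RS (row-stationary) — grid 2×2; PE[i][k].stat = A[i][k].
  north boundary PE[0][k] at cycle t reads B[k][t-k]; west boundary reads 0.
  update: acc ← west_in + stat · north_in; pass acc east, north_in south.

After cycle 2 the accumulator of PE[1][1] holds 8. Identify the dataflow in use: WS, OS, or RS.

Under WS (2×2), PE[1][1]:
  c0 r1c1: 0 / 0 / 0
  c1 r1c1: 0 / 0 / 0
  c2 r1c1: 48 / 4 / 48
Under OS (2×2), PE[1][1]:
  c0 r1c1: 0 / 0 / 0
  c1 r1c1: 0 / 0 / 0
  c2 r1c1: 8 / 2 / 4
Under RS (2×2), PE[1][1]:
  c0 r1c1: 0 / 0 / 0
  c1 r1c1: 0 / 0 / 0
  c2 r1c1: 45 / 45 / 9

dataflow = OS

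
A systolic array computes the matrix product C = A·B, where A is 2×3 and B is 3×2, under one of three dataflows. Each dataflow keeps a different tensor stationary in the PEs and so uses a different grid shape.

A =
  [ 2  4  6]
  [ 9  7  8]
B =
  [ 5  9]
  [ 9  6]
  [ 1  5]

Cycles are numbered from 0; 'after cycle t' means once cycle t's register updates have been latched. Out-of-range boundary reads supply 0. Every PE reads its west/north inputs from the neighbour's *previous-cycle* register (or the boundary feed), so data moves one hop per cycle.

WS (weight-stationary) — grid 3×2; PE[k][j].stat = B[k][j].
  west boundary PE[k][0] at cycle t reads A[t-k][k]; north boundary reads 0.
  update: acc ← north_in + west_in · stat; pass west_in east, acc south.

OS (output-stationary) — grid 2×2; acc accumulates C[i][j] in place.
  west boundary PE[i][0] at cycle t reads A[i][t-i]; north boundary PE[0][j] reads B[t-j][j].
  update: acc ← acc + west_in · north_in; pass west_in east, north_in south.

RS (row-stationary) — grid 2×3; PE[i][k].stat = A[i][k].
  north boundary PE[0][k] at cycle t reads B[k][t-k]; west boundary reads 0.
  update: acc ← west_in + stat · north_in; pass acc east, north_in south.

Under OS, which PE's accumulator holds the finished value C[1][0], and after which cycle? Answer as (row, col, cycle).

OS — PE[1][0] is where C[1][0] collects:
  [0] (1,0) acc=0 (h:0 v:0)
  [1] (1,0) acc=45 (h:9 v:5)
  [2] (1,0) acc=108 (h:7 v:9)
  [3] (1,0) acc=116 (h:8 v:1)

(row, col, cycle) = (1, 0, 3)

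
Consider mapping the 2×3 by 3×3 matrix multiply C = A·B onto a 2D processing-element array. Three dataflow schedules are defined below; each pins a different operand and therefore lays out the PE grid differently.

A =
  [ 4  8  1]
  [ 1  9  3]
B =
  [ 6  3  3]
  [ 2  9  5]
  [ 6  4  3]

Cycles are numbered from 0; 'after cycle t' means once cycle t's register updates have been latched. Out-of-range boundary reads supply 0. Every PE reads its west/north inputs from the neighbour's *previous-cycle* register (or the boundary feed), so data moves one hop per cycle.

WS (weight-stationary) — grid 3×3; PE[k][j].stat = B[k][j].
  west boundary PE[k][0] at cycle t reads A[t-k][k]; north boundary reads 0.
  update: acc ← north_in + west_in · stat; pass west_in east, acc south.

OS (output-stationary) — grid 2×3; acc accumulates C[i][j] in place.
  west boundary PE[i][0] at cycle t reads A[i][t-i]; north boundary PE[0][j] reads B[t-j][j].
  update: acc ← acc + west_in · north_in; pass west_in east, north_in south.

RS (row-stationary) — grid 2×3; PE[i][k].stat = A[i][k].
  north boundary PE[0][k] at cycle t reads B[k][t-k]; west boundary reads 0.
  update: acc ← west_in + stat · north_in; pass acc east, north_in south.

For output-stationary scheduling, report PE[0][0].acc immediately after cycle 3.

PE[0][0].acc = 46

Tracing OS — 2×3 array, target PE[0][0]:
  0: (0,0).acc=24  regs=<4,6>
  1: (0,0).acc=40  regs=<8,2>
  2: (0,0).acc=46  regs=<1,6>
  3: (0,0).acc=46  regs=<0,0>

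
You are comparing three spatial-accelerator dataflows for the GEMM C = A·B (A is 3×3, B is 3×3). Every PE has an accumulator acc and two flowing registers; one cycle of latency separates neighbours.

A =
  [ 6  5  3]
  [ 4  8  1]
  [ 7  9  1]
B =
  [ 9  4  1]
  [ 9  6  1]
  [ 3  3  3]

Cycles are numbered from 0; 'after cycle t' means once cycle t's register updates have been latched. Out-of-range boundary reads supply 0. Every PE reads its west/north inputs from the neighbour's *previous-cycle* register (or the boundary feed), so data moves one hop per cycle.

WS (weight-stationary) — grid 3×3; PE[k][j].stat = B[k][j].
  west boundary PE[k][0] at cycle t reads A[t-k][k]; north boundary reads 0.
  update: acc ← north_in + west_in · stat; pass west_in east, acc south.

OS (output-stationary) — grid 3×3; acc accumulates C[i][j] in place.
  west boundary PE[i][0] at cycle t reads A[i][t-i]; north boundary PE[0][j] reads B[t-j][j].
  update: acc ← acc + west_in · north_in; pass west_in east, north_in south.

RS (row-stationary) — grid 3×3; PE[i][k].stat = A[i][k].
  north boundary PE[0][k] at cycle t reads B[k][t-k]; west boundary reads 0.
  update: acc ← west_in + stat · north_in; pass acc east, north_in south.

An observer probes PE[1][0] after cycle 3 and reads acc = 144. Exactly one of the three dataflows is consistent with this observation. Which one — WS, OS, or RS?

dataflow = WS

WS [3×3] PE[1][0] across cycles:
  @0  [1,0]  acc 0  |  →0  ↓0
  @1  [1,0]  acc 99  |  →5  ↓99
  @2  [1,0]  acc 108  |  →8  ↓108
  @3  [1,0]  acc 144  |  →9  ↓144
OS [3×3] PE[1][0] across cycles:
  @0  [1,0]  acc 0  |  →0  ↓0
  @1  [1,0]  acc 36  |  →4  ↓9
  @2  [1,0]  acc 108  |  →8  ↓9
  @3  [1,0]  acc 111  |  →1  ↓3
RS [3×3] PE[1][0] across cycles:
  @0  [1,0]  acc 0  |  →0  ↓0
  @1  [1,0]  acc 36  |  →36  ↓9
  @2  [1,0]  acc 16  |  →16  ↓4
  @3  [1,0]  acc 4  |  →4  ↓1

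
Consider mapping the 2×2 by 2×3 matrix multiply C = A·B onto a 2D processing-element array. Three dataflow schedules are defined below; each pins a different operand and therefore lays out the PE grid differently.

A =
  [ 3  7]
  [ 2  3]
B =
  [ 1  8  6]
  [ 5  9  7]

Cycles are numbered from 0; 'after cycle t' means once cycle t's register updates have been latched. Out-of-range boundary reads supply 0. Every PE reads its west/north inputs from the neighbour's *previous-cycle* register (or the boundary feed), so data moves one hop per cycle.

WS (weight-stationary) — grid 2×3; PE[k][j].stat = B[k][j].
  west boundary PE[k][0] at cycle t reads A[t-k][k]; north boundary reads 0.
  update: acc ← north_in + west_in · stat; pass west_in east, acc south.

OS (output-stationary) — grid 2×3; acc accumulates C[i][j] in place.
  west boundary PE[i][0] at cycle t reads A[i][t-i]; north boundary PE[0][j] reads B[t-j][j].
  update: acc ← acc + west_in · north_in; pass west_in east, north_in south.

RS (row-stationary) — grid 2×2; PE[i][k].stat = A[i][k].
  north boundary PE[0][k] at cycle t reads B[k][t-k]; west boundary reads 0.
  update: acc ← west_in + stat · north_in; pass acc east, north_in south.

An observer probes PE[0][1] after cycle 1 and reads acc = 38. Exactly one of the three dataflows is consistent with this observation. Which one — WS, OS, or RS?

dataflow = RS

WS (2×3 grid), PE[0][1]:
  t=0 PE[0][1]: acc=0 h=0 v=0
  t=1 PE[0][1]: acc=24 h=3 v=24
OS (2×3 grid), PE[0][1]:
  t=0 PE[0][1]: acc=0 h=0 v=0
  t=1 PE[0][1]: acc=24 h=3 v=8
RS (2×2 grid), PE[0][1]:
  t=0 PE[0][1]: acc=0 h=0 v=0
  t=1 PE[0][1]: acc=38 h=38 v=5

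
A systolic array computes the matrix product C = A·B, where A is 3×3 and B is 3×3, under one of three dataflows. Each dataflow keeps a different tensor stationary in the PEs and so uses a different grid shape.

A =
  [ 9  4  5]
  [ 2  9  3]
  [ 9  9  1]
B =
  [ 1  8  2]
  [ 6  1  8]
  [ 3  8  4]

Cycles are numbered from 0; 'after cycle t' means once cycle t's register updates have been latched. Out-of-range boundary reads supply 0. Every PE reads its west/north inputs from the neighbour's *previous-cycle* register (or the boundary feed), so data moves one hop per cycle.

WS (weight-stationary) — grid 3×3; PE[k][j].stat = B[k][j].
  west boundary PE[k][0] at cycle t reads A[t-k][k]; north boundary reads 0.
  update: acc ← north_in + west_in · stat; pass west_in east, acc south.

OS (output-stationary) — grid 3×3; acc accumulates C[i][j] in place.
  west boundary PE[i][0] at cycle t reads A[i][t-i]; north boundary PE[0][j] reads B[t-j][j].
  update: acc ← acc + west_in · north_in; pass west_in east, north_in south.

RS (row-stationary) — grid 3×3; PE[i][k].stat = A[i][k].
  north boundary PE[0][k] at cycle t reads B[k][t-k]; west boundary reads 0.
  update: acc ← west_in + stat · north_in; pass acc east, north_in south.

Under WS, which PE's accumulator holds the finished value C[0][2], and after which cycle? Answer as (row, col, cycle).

(row, col, cycle) = (2, 2, 4)

Under WS, C[0][2] lands at PE[2][2]:
  @0  [2,2]  acc 0  |  →0  ↓0
  @1  [2,2]  acc 0  |  →0  ↓0
  @2  [2,2]  acc 0  |  →0  ↓0
  @3  [2,2]  acc 0  |  →0  ↓0
  @4  [2,2]  acc 70  |  →5  ↓70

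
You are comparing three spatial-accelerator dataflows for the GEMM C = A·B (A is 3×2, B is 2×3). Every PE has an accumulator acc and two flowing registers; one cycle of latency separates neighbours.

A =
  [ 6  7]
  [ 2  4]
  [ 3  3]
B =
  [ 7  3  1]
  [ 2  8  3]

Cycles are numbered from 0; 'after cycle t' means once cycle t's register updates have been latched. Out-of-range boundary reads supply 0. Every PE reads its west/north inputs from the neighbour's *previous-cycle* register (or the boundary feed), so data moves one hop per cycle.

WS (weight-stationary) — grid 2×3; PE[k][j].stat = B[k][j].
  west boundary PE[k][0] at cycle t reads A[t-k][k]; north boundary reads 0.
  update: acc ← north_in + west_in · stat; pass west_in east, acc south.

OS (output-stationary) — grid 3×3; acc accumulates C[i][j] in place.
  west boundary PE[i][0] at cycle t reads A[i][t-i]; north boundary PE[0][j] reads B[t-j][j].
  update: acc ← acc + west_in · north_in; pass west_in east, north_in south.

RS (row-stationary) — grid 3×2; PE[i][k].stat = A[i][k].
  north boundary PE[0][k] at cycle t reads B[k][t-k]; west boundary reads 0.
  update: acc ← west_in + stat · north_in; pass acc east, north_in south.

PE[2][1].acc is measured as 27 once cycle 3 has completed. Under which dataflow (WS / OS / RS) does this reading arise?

dataflow = RS

— WS: 2×3 array has no PE[2][1].
— OS: 3×3; PE[2][1] trace:
  step 0 · PE2,1: acc=0; fwd→0 fwd↓0
  step 1 · PE2,1: acc=0; fwd→0 fwd↓0
  step 2 · PE2,1: acc=0; fwd→0 fwd↓0
  step 3 · PE2,1: acc=9; fwd→3 fwd↓3
— RS: 3×2; PE[2][1] trace:
  step 0 · PE2,1: acc=0; fwd→0 fwd↓0
  step 1 · PE2,1: acc=0; fwd→0 fwd↓0
  step 2 · PE2,1: acc=0; fwd→0 fwd↓0
  step 3 · PE2,1: acc=27; fwd→27 fwd↓2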